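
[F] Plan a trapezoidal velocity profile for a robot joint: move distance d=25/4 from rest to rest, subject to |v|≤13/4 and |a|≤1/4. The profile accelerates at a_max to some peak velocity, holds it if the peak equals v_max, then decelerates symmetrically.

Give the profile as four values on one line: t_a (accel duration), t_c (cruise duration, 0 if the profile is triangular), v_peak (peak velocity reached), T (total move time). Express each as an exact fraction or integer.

t_a=5 t_c=0 v_peak=5/4 T=10

vₘ²/aₘ = (13/4)²/(1/4) = 169/4
25/4 < 169/4 → triangular
v_peak = √(25/4·1/4) = √(25/16) = 5/4
t_a = (5/4)/(1/4) = 5; t_c = 0
T = 2·5 = 10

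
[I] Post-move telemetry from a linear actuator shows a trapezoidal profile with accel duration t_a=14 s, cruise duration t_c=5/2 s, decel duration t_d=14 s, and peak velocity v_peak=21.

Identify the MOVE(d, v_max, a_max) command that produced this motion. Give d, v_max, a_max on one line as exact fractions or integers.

d=693/2 v_max=21 a_max=3/2

a_max = 21/14 = 3/2
d_a = ½·21·14 = 147; d_c = 21·5/2 = 105/2
d = 2·147 + 105/2 = 693/2
t_c = 5/2 > 0 → v_max = v_peak = 21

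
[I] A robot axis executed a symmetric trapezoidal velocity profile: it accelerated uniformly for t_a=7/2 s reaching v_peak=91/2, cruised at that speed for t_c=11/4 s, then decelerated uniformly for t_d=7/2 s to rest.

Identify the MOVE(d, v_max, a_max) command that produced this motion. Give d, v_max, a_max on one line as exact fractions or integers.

d=2275/8 v_max=91/2 a_max=13

a_max = (91/2)/(7/2) = 13
d_a = ½·91/2·7/2 = 637/8; d_c = 91/2·11/4 = 1001/8
d = 2·637/8 + 1001/8 = 2275/8
t_c = 11/4 > 0 ⇒ limit active, v_max = 91/2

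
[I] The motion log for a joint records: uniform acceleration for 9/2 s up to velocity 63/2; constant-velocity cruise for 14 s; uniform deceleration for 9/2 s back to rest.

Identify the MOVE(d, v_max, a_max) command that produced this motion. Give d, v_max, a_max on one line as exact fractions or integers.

d=2331/4 v_max=63/2 a_max=7

a_max = (63/2)/(9/2) = 7
d_a = ½·63/2·9/2 = 567/8; d_c = 63/2·14 = 441
d = 2·567/8 + 441 = 2331/4
t_c = 14 > 0 ⇒ limit active, v_max = 63/2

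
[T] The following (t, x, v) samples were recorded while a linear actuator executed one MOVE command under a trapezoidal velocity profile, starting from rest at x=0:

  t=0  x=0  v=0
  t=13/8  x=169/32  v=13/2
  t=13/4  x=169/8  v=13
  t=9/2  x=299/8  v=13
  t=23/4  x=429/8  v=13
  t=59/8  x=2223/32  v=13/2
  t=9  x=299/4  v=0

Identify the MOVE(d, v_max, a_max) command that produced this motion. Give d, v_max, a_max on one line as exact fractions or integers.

final state: t=9, x=299/4, v=0 → d = 299/4
a_max = (13/2−0)/(13/8−0) = 4
max v = 13 over t∈[13/4,23/4] → v_max = 13
check: 13·(13/4+5/2) = 299/4 ✓

d=299/4 v_max=13 a_max=4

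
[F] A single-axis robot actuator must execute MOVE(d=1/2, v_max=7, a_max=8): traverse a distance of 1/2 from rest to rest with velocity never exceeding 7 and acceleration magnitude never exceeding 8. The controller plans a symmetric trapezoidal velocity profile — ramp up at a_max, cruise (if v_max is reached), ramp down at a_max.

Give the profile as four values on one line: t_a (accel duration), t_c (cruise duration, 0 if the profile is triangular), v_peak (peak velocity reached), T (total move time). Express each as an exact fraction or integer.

t_a=1/4 t_c=0 v_peak=2 T=1/2

(v_max)²/a_max = 7²/8 = 49/8
1/2 < 49/8 so t_c = 0
v_peak = √(1/2·8) = √4 = 2
t_a = 2/8 = 1/4; t_c = 0
T = 2·1/4 = 1/2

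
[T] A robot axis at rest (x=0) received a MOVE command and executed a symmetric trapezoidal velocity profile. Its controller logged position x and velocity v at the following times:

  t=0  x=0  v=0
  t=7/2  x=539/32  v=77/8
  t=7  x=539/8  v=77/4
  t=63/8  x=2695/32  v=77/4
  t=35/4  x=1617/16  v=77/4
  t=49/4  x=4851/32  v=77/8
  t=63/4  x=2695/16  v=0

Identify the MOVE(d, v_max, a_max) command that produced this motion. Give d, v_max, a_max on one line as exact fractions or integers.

final state: t=63/4, x=2695/16, v=0 → d = 2695/16
a_max = (77/8−0)/(7/2−0) = 11/4
max v = 77/4 over t∈[7,35/4] → v_max = 77/4
check: 77/4·(7+7/4) = 2695/16 ✓

d=2695/16 v_max=77/4 a_max=11/4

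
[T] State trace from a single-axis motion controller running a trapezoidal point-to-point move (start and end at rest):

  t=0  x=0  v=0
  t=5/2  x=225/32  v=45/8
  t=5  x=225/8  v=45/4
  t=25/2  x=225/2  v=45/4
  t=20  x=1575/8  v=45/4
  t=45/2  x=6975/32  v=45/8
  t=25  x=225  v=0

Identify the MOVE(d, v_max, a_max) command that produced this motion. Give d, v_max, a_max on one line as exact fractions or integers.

d=225 v_max=45/4 a_max=9/4

final state: t=25, x=225, v=0 → d = 225
a_max = (45/8−0)/(5/2−0) = 9/4
max v = 45/4 over t∈[5,20] → v_max = 45/4
check: 45/4·(5+15) = 225 ✓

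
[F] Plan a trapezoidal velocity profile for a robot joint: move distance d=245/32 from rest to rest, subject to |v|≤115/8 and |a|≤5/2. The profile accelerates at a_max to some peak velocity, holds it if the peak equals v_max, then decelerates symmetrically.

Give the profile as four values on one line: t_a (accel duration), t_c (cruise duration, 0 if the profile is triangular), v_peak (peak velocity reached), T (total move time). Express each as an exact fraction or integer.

vₘ²/aₘ = (115/8)²/(5/2) = 2645/32
245/32 < 2645/32 → triangular
v_peak = √(245/32·5/2) = √(1225/64) = 35/8
t_a = (35/8)/(5/2) = 7/4; t_c = 0
T = 2·7/4 = 7/2

t_a=7/4 t_c=0 v_peak=35/8 T=7/2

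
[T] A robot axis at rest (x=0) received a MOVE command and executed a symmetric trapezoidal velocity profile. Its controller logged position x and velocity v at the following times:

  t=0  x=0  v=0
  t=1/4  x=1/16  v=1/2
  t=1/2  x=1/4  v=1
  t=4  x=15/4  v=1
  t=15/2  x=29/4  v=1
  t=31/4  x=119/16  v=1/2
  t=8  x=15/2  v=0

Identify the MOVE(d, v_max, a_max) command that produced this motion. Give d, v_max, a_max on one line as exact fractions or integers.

d=15/2 v_max=1 a_max=2

final state: t=8, x=15/2, v=0 → d = 15/2
a_max = (1/2−0)/(1/4−0) = 2
max v = 1 over t∈[1/2,15/2] → v_max = 1
check: 1·(1/2+7) = 15/2 ✓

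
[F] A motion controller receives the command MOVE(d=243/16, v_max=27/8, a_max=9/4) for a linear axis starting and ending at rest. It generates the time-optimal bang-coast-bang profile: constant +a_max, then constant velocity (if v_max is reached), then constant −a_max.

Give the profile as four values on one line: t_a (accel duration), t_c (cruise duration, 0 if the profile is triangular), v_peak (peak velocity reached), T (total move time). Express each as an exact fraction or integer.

t_a=3/2 t_c=3 v_peak=27/8 T=6

vₘ²/aₘ = (27/8)²/(9/4) = 81/16
243/16 ≥ 81/16 so v_max reached
t_a = (27/8)/(9/4) = 3/2; v_peak = 27/8
d_cruise = 243/16 − 81/16 = 81/8; t_c = (81/8)/(27/8) = 3
T = 2·3/2 + 3 = 6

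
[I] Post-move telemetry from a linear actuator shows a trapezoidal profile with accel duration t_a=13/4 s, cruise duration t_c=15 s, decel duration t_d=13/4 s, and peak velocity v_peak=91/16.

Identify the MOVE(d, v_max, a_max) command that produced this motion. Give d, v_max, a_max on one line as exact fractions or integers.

d=6643/64 v_max=91/16 a_max=7/4

a_max = (91/16)/(13/4) = 7/4
d_a = ½·91/16·13/4 = 1183/128; d_c = 91/16·15 = 1365/16
d = 2·1183/128 + 1365/16 = 6643/64
t_c = 15 > 0 → v_max = v_peak = 91/16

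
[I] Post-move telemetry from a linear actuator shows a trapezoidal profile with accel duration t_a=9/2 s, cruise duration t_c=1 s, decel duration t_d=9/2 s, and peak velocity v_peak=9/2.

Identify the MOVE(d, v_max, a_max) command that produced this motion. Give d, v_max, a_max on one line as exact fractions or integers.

a_max = (9/2)/(9/2) = 1
d_a = ½·9/2·9/2 = 81/8; d_c = 9/2·1 = 9/2
d = 2·81/8 + 9/2 = 99/4
t_c = 1 > 0 ⇒ limit active, v_max = 9/2

d=99/4 v_max=9/2 a_max=1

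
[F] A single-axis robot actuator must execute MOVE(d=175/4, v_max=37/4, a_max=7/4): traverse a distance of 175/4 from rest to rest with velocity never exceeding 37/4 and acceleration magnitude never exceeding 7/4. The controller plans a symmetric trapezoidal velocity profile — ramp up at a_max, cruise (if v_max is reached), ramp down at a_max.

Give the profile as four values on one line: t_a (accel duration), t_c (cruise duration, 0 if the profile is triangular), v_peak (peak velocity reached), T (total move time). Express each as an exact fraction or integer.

(v_max)²/a_max = (37/4)²/(7/4) = 1369/28
175/4 < 1369/28 so t_c = 0
v_peak = √(175/4·7/4) = √(1225/16) = 35/4
t_a = (35/4)/(7/4) = 5; t_c = 0
T = 2·5 = 10

t_a=5 t_c=0 v_peak=35/4 T=10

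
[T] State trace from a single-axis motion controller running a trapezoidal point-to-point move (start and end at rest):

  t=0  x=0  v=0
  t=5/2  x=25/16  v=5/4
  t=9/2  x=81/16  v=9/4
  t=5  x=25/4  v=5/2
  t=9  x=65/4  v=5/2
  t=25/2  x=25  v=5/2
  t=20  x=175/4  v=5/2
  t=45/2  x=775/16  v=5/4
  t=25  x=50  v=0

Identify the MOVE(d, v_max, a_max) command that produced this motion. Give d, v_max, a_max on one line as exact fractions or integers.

final state: t=25, x=50, v=0 → d = 50
a_max = (5/4−0)/(5/2−0) = 1/2
max v = 5/2 over t∈[5,20] → v_max = 5/2
check: 5/2·(5+15) = 50 ✓

d=50 v_max=5/2 a_max=1/2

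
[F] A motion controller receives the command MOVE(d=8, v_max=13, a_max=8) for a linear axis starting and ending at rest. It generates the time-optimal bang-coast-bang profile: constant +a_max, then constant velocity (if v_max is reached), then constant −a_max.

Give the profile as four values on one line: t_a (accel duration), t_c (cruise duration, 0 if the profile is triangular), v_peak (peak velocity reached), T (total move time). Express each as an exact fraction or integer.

t_a=1 t_c=0 v_peak=8 T=2

(v_max)²/a_max = 13²/8 = 169/8
8 < 169/8 → triangular
v_peak = √(8·8) = √64 = 8
t_a = 8/8 = 1; t_c = 0
T = 2·1 = 2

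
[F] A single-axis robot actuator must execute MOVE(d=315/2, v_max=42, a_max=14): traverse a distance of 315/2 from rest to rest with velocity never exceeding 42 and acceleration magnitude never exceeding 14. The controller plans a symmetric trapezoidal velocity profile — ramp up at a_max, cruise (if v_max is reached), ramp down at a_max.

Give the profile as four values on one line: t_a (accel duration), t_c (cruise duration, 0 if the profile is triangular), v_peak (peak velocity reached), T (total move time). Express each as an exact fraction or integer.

t_a=3 t_c=3/4 v_peak=42 T=27/4

vₘ²/aₘ = 42²/14 = 126
315/2 ≥ 126 ⇒ cruise phase
t_a = 42/14 = 3; v_peak = 42
d_cruise = 315/2 − 126 = 63/2; t_c = (63/2)/42 = 3/4
T = 2·3 + 3/4 = 27/4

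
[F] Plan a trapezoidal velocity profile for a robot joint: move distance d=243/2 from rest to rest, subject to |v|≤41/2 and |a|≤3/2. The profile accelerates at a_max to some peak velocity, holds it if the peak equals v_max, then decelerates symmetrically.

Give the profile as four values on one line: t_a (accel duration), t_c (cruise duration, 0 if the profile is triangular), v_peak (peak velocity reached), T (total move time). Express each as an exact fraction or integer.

v_max²/a_max = (41/2)²/(3/2) = 1681/6
243/2 < 1681/6 → triangular
v_peak = √(243/2·3/2) = √(729/4) = 27/2
t_a = (27/2)/(3/2) = 9; t_c = 0
T = 2·9 = 18

t_a=9 t_c=0 v_peak=27/2 T=18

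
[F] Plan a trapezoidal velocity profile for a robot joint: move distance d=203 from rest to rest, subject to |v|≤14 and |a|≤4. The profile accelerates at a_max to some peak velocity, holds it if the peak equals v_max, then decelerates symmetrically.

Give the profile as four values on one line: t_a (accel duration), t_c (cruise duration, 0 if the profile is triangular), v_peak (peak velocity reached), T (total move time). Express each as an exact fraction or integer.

t_a=7/2 t_c=11 v_peak=14 T=18

(v_max)²/a_max = 14²/4 = 49
203 ≥ 49 ⇒ cruise phase
t_a = 14/4 = 7/2; v_peak = 14
d_cruise = 203 − 49 = 154; t_c = 154/14 = 11
T = 2·7/2 + 11 = 18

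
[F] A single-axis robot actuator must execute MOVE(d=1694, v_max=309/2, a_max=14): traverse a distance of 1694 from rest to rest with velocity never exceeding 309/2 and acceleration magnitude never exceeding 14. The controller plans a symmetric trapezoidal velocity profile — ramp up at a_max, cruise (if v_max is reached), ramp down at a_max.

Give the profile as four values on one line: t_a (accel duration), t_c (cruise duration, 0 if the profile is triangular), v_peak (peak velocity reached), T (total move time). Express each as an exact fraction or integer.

(v_max)²/a_max = (309/2)²/14 = 95481/56
1694 < 95481/56 so t_c = 0
v_peak = √(1694·14) = √23716 = 154
t_a = 154/14 = 11; t_c = 0
T = 2·11 = 22

t_a=11 t_c=0 v_peak=154 T=22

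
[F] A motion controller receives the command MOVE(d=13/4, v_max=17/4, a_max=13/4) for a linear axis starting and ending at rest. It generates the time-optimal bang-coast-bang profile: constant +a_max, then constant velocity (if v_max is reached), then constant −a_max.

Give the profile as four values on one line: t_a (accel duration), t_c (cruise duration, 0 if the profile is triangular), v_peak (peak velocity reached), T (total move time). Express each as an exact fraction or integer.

(v_max)²/a_max = (17/4)²/(13/4) = 289/52
13/4 < 289/52 → triangular
v_peak = √(13/4·13/4) = √(169/16) = 13/4
t_a = (13/4)/(13/4) = 1; t_c = 0
T = 2·1 = 2

t_a=1 t_c=0 v_peak=13/4 T=2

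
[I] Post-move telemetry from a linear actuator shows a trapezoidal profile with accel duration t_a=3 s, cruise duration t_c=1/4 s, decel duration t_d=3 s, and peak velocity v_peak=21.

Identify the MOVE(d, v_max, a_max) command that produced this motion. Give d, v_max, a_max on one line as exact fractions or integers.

a_max = 21/3 = 7
d_a = ½·21·3 = 63/2; d_c = 21·1/4 = 21/4
d = 2·63/2 + 21/4 = 273/4
t_c = 1/4 > 0 → v_max = v_peak = 21

d=273/4 v_max=21 a_max=7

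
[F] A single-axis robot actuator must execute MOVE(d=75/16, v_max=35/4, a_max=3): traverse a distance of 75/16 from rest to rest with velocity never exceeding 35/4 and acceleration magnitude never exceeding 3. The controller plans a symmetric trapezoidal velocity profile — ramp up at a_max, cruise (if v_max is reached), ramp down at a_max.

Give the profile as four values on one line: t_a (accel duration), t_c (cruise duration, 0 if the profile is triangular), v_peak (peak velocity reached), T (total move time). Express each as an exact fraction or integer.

v_max²/a_max = (35/4)²/3 = 1225/48
75/16 < 1225/48 ⇒ no cruise
v_peak = √(75/16·3) = √(225/16) = 15/4
t_a = (15/4)/3 = 5/4; t_c = 0
T = 2·5/4 = 5/2

t_a=5/4 t_c=0 v_peak=15/4 T=5/2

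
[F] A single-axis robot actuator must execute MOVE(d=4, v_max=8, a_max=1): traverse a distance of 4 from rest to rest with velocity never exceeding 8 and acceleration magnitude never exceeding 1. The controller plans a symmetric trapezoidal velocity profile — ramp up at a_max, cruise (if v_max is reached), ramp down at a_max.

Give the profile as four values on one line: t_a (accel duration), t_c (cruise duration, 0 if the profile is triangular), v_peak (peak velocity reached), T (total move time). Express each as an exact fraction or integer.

t_a=2 t_c=0 v_peak=2 T=4

v_max²/a_max = 8²/1 = 64
4 < 64 so t_c = 0
v_peak = √(4·1) = √4 = 2
t_a = 2/1 = 2; t_c = 0
T = 2·2 = 4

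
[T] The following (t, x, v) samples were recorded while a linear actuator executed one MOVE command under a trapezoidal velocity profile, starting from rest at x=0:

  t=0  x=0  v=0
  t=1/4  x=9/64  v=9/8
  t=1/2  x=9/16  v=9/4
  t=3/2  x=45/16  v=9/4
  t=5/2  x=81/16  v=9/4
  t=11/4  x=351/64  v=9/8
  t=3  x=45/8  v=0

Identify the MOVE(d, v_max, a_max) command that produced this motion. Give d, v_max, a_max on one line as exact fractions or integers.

d=45/8 v_max=9/4 a_max=9/2

final state: t=3, x=45/8, v=0 → d = 45/8
a_max = (9/8−0)/(1/4−0) = 9/2
max v = 9/4 over t∈[1/2,5/2] → v_max = 9/4
check: 9/4·(1/2+2) = 45/8 ✓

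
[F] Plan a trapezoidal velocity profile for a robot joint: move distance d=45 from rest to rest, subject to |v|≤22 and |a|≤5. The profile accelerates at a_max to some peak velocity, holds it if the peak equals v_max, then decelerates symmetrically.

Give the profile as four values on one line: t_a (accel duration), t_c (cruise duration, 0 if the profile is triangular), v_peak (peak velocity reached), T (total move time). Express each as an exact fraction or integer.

(v_max)²/a_max = 22²/5 = 484/5
45 < 484/5 ⇒ no cruise
v_peak = √(45·5) = √225 = 15
t_a = 15/5 = 3; t_c = 0
T = 2·3 = 6

t_a=3 t_c=0 v_peak=15 T=6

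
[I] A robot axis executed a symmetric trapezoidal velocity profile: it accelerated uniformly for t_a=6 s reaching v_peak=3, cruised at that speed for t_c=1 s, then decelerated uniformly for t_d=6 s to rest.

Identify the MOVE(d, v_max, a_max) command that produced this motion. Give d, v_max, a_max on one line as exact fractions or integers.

a_max = 3/6 = 1/2
d_a = ½·3·6 = 9; d_c = 3·1 = 3
d = 2·9 + 3 = 21
t_c = 1 > 0 ⇒ limit active, v_max = 3

d=21 v_max=3 a_max=1/2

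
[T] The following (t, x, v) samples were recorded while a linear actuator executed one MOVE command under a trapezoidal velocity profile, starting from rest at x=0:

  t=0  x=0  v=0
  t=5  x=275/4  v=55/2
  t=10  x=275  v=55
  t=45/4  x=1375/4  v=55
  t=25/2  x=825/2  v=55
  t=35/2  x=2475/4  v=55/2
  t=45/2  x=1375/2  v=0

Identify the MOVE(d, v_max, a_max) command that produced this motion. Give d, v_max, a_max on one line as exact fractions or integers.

d=1375/2 v_max=55 a_max=11/2

final state: t=45/2, x=1375/2, v=0 → d = 1375/2
a_max = (55/2−0)/(5−0) = 11/2
max v = 55 over t∈[10,25/2] → v_max = 55
check: 55·(10+5/2) = 1375/2 ✓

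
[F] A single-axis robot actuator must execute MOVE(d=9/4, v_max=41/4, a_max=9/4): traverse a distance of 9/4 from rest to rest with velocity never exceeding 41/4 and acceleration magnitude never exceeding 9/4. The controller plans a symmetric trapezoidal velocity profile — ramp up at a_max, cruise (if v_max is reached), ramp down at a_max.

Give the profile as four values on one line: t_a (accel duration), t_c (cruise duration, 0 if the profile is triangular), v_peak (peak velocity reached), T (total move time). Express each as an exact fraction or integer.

vₘ²/aₘ = (41/4)²/(9/4) = 1681/36
9/4 < 1681/36 so t_c = 0
v_peak = √(9/4·9/4) = √(81/16) = 9/4
t_a = (9/4)/(9/4) = 1; t_c = 0
T = 2·1 = 2

t_a=1 t_c=0 v_peak=9/4 T=2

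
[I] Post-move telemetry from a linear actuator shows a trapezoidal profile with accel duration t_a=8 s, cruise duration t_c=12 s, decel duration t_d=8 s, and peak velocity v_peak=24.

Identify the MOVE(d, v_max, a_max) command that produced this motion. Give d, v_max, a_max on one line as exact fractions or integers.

a_max = 24/8 = 3
d_a = ½·24·8 = 96; d_c = 24·12 = 288
d = 2·96 + 288 = 480
t_c = 12 > 0 so v_max = 24

d=480 v_max=24 a_max=3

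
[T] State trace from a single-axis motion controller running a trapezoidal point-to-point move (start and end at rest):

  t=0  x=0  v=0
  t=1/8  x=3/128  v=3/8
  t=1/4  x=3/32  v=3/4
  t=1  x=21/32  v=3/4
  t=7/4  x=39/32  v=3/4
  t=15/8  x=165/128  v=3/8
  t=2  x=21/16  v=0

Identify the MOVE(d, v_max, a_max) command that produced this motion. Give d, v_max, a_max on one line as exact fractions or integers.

final state: t=2, x=21/16, v=0 → d = 21/16
a_max = (3/8−0)/(1/8−0) = 3
max v = 3/4 over t∈[1/4,7/4] → v_max = 3/4
check: 3/4·(1/4+3/2) = 21/16 ✓

d=21/16 v_max=3/4 a_max=3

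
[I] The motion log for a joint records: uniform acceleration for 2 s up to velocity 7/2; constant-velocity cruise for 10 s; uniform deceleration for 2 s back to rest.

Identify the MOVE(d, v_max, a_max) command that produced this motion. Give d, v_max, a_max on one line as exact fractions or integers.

a_max = (7/2)/2 = 7/4
d_a = ½·7/2·2 = 7/2; d_c = 7/2·10 = 35
d = 2·7/2 + 35 = 42
t_c = 10 > 0 → v_max = v_peak = 7/2

d=42 v_max=7/2 a_max=7/4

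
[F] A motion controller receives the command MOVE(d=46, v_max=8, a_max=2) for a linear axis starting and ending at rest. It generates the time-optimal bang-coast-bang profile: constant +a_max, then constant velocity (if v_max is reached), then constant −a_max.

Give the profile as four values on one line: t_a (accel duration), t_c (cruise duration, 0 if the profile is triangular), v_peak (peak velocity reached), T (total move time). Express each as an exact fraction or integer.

t_a=4 t_c=7/4 v_peak=8 T=39/4

vₘ²/aₘ = 8²/2 = 32
46 ≥ 32 so v_max reached
t_a = 8/2 = 4; v_peak = 8
d_cruise = 46 − 32 = 14; t_c = 14/8 = 7/4
T = 2·4 + 7/4 = 39/4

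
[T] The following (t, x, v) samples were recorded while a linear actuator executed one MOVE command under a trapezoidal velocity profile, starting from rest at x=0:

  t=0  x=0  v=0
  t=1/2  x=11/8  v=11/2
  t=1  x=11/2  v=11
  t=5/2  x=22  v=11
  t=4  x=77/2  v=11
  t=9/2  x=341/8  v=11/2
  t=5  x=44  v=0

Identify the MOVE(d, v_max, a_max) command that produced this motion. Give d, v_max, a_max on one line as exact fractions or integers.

final state: t=5, x=44, v=0 → d = 44
a_max = (11/2−0)/(1/2−0) = 11
max v = 11 over t∈[1,4] → v_max = 11
check: 11·(1+3) = 44 ✓

d=44 v_max=11 a_max=11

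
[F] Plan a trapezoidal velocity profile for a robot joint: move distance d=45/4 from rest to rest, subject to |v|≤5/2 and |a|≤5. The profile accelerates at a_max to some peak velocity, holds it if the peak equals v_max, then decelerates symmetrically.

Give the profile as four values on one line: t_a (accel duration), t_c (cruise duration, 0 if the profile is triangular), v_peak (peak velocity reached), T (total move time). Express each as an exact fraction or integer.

v_max²/a_max = (5/2)²/5 = 5/4
45/4 ≥ 5/4 so v_max reached
t_a = (5/2)/5 = 1/2; v_peak = 5/2
d_cruise = 45/4 − 5/4 = 10; t_c = 10/(5/2) = 4
T = 2·1/2 + 4 = 5

t_a=1/2 t_c=4 v_peak=5/2 T=5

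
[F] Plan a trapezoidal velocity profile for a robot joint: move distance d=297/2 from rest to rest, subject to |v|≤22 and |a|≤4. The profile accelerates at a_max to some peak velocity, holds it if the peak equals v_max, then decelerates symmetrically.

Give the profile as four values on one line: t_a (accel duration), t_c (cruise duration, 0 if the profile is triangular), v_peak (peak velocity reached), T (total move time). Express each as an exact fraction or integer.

t_a=11/2 t_c=5/4 v_peak=22 T=49/4

vₘ²/aₘ = 22²/4 = 121
297/2 ≥ 121 so v_max reached
t_a = 22/4 = 11/2; v_peak = 22
d_cruise = 297/2 − 121 = 55/2; t_c = (55/2)/22 = 5/4
T = 2·11/2 + 5/4 = 49/4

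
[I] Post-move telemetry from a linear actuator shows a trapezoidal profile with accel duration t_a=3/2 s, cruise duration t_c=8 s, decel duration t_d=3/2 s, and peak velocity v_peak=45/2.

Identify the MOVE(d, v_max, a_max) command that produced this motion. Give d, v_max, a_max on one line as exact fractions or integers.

d=855/4 v_max=45/2 a_max=15

a_max = (45/2)/(3/2) = 15
d_a = ½·45/2·3/2 = 135/8; d_c = 45/2·8 = 180
d = 2·135/8 + 180 = 855/4
t_c = 8 > 0 so v_max = 45/2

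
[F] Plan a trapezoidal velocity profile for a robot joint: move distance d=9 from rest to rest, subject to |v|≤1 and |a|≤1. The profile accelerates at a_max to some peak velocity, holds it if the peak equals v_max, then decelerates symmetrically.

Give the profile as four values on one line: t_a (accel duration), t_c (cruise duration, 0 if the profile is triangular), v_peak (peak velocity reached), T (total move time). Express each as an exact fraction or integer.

(v_max)²/a_max = 1²/1 = 1
9 ≥ 1 so v_max reached
t_a = 1/1 = 1; v_peak = 1
d_cruise = 9 − 1 = 8; t_c = 8/1 = 8
T = 2·1 + 8 = 10

t_a=1 t_c=8 v_peak=1 T=10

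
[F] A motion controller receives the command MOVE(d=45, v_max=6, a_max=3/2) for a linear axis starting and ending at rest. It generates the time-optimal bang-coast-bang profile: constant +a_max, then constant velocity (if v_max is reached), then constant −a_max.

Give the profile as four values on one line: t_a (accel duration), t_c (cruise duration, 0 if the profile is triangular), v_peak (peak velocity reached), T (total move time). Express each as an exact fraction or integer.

v_max²/a_max = 6²/(3/2) = 24
45 ≥ 24 so v_max reached
t_a = 6/(3/2) = 4; v_peak = 6
d_cruise = 45 − 24 = 21; t_c = 21/6 = 7/2
T = 2·4 + 7/2 = 23/2

t_a=4 t_c=7/2 v_peak=6 T=23/2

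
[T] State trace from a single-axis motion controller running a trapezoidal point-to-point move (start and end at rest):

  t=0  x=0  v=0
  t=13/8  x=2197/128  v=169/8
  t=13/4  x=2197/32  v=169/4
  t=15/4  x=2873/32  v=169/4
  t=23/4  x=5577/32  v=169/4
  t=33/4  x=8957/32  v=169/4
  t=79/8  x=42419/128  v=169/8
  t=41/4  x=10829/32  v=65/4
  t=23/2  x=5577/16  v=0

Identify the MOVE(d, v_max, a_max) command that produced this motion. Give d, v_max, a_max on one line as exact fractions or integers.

final state: t=23/2, x=5577/16, v=0 → d = 5577/16
a_max = (169/8−0)/(13/8−0) = 13
max v = 169/4 over t∈[13/4,33/4] → v_max = 169/4
check: 169/4·(13/4+5) = 5577/16 ✓

d=5577/16 v_max=169/4 a_max=13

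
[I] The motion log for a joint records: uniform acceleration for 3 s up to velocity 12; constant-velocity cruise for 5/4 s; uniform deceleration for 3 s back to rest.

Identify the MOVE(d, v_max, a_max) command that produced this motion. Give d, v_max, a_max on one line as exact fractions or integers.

d=51 v_max=12 a_max=4

a_max = 12/3 = 4
d_a = ½·12·3 = 18; d_c = 12·5/4 = 15
d = 2·18 + 15 = 51
t_c = 5/4 > 0 so v_max = 12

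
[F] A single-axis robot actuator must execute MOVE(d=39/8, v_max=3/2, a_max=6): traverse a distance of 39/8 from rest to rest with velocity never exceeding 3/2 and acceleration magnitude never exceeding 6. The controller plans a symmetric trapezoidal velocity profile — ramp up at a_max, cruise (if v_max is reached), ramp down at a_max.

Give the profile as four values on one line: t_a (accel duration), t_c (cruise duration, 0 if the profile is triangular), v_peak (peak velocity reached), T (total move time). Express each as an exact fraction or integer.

v_max²/a_max = (3/2)²/6 = 3/8
39/8 ≥ 3/8 so v_max reached
t_a = (3/2)/6 = 1/4; v_peak = 3/2
d_cruise = 39/8 − 3/8 = 9/2; t_c = (9/2)/(3/2) = 3
T = 2·1/4 + 3 = 7/2

t_a=1/4 t_c=3 v_peak=3/2 T=7/2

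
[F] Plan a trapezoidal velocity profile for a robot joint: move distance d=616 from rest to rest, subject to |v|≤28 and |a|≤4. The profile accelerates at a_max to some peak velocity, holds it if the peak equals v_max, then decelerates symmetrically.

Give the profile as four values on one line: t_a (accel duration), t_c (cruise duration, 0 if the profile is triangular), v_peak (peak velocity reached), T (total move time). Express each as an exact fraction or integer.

vₘ²/aₘ = 28²/4 = 196
616 ≥ 196 so v_max reached
t_a = 28/4 = 7; v_peak = 28
d_cruise = 616 − 196 = 420; t_c = 420/28 = 15
T = 2·7 + 15 = 29

t_a=7 t_c=15 v_peak=28 T=29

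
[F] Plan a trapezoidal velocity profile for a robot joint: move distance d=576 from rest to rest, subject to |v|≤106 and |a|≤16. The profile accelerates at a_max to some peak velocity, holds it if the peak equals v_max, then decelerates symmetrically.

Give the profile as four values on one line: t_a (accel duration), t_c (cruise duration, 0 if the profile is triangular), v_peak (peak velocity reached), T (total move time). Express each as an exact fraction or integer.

t_a=6 t_c=0 v_peak=96 T=12

v_max²/a_max = 106²/16 = 2809/4
576 < 2809/4 → triangular
v_peak = √(576·16) = √9216 = 96
t_a = 96/16 = 6; t_c = 0
T = 2·6 = 12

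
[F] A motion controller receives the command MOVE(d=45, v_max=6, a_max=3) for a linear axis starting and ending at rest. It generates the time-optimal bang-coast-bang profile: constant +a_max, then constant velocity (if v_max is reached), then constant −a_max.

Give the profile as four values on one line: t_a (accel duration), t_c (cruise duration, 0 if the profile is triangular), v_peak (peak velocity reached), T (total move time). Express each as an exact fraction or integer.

vₘ²/aₘ = 6²/3 = 12
45 ≥ 12 ⇒ cruise phase
t_a = 6/3 = 2; v_peak = 6
d_cruise = 45 − 12 = 33; t_c = 33/6 = 11/2
T = 2·2 + 11/2 = 19/2

t_a=2 t_c=11/2 v_peak=6 T=19/2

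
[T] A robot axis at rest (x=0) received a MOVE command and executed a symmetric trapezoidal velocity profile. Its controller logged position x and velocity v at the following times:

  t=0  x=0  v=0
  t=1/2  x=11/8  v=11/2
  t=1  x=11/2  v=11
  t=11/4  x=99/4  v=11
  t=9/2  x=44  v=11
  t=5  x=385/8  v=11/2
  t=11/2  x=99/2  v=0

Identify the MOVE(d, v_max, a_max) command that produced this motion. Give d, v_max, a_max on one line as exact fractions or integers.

final state: t=11/2, x=99/2, v=0 → d = 99/2
a_max = (11/2−0)/(1/2−0) = 11
max v = 11 over t∈[1,9/2] → v_max = 11
check: 11·(1+7/2) = 99/2 ✓

d=99/2 v_max=11 a_max=11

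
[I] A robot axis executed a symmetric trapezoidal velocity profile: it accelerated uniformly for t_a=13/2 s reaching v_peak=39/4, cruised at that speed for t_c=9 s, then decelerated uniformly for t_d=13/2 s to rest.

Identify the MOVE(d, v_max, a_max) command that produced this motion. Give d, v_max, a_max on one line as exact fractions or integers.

a_max = (39/4)/(13/2) = 3/2
d_a = ½·39/4·13/2 = 507/16; d_c = 39/4·9 = 351/4
d = 2·507/16 + 351/4 = 1209/8
t_c = 9 > 0 → v_max = v_peak = 39/4

d=1209/8 v_max=39/4 a_max=3/2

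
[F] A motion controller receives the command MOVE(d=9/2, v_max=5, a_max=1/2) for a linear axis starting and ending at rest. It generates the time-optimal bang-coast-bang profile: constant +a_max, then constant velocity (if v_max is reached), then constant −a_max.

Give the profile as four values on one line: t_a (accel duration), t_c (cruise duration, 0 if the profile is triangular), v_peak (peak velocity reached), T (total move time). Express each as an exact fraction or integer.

t_a=3 t_c=0 v_peak=3/2 T=6

(v_max)²/a_max = 5²/(1/2) = 50
9/2 < 50 → triangular
v_peak = √(9/2·1/2) = √(9/4) = 3/2
t_a = (3/2)/(1/2) = 3; t_c = 0
T = 2·3 = 6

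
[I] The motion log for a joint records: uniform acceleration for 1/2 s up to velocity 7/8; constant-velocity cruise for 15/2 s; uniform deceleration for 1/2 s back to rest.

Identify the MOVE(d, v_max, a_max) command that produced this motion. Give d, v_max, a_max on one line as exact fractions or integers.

a_max = (7/8)/(1/2) = 7/4
d_a = ½·7/8·1/2 = 7/32; d_c = 7/8·15/2 = 105/16
d = 2·7/32 + 105/16 = 7
t_c = 15/2 > 0 ⇒ limit active, v_max = 7/8

d=7 v_max=7/8 a_max=7/4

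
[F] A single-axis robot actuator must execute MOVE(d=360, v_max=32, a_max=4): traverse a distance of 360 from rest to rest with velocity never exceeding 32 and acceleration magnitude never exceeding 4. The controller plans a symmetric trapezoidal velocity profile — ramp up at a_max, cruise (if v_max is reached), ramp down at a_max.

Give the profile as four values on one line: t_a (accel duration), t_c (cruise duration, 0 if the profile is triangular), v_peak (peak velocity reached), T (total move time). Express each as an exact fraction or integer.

(v_max)²/a_max = 32²/4 = 256
360 ≥ 256 → trapezoidal
t_a = 32/4 = 8; v_peak = 32
d_cruise = 360 − 256 = 104; t_c = 104/32 = 13/4
T = 2·8 + 13/4 = 77/4

t_a=8 t_c=13/4 v_peak=32 T=77/4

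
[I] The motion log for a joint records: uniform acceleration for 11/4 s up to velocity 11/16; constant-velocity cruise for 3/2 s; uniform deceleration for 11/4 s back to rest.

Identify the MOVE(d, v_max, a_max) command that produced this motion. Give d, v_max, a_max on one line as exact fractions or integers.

a_max = (11/16)/(11/4) = 1/4
d_a = ½·11/16·11/4 = 121/128; d_c = 11/16·3/2 = 33/32
d = 2·121/128 + 33/32 = 187/64
t_c = 3/2 > 0 → v_max = v_peak = 11/16

d=187/64 v_max=11/16 a_max=1/4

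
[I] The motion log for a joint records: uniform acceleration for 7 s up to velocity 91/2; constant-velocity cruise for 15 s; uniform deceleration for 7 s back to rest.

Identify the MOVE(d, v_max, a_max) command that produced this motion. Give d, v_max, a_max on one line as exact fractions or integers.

a_max = (91/2)/7 = 13/2
d_a = ½·91/2·7 = 637/4; d_c = 91/2·15 = 1365/2
d = 2·637/4 + 1365/2 = 1001
t_c = 15 > 0 → v_max = v_peak = 91/2

d=1001 v_max=91/2 a_max=13/2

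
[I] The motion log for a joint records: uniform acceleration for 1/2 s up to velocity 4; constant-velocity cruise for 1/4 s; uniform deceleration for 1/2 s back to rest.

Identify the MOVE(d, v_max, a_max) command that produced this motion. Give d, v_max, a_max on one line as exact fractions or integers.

d=3 v_max=4 a_max=8

a_max = 4/(1/2) = 8
d_a = ½·4·1/2 = 1; d_c = 4·1/4 = 1
d = 2·1 + 1 = 3
t_c = 1/4 > 0 so v_max = 4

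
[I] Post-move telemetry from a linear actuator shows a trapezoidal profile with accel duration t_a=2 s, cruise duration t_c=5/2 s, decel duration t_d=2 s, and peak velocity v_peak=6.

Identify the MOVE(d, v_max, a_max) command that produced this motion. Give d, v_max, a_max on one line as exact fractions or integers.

d=27 v_max=6 a_max=3

a_max = 6/2 = 3
d_a = ½·6·2 = 6; d_c = 6·5/2 = 15
d = 2·6 + 15 = 27
t_c = 5/2 > 0 ⇒ limit active, v_max = 6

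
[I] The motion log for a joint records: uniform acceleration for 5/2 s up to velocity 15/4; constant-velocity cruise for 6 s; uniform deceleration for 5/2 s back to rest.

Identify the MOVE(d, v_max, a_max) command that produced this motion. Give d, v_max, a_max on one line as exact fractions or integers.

a_max = (15/4)/(5/2) = 3/2
d_a = ½·15/4·5/2 = 75/16; d_c = 15/4·6 = 45/2
d = 2·75/16 + 45/2 = 255/8
t_c = 6 > 0 so v_max = 15/4

d=255/8 v_max=15/4 a_max=3/2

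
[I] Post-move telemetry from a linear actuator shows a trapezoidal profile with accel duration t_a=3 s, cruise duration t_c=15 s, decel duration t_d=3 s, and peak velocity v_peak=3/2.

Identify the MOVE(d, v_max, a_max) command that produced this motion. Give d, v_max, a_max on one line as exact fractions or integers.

a_max = (3/2)/3 = 1/2
d_a = ½·3/2·3 = 9/4; d_c = 3/2·15 = 45/2
d = 2·9/4 + 45/2 = 27
t_c = 15 > 0 so v_max = 3/2

d=27 v_max=3/2 a_max=1/2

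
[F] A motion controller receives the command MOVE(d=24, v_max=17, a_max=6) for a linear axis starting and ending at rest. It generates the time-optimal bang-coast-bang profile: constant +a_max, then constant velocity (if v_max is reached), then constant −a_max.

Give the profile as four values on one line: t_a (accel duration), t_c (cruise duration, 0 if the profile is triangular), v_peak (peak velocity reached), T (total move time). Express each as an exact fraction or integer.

t_a=2 t_c=0 v_peak=12 T=4

v_max²/a_max = 17²/6 = 289/6
24 < 289/6 → triangular
v_peak = √(24·6) = √144 = 12
t_a = 12/6 = 2; t_c = 0
T = 2·2 = 4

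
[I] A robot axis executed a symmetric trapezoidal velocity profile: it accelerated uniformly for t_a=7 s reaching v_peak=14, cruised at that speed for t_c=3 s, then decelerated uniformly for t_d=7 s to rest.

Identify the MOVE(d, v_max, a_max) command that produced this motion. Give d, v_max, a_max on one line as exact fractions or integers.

d=140 v_max=14 a_max=2

a_max = 14/7 = 2
d_a = ½·14·7 = 49; d_c = 14·3 = 42
d = 2·49 + 42 = 140
t_c = 3 > 0 → v_max = v_peak = 14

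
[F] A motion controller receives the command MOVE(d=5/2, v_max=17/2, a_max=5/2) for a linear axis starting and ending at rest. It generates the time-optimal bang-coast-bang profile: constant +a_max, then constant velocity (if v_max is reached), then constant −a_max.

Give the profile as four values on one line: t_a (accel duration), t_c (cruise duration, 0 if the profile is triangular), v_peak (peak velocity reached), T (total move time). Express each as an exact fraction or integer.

t_a=1 t_c=0 v_peak=5/2 T=2

v_max²/a_max = (17/2)²/(5/2) = 289/10
5/2 < 289/10 ⇒ no cruise
v_peak = √(5/2·5/2) = √(25/4) = 5/2
t_a = (5/2)/(5/2) = 1; t_c = 0
T = 2·1 = 2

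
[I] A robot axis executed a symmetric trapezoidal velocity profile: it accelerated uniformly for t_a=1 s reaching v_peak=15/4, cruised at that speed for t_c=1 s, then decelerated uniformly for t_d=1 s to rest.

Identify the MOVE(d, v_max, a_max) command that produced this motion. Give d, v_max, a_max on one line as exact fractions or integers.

a_max = (15/4)/1 = 15/4
d_a = ½·15/4·1 = 15/8; d_c = 15/4·1 = 15/4
d = 2·15/8 + 15/4 = 15/2
t_c = 1 > 0 so v_max = 15/4

d=15/2 v_max=15/4 a_max=15/4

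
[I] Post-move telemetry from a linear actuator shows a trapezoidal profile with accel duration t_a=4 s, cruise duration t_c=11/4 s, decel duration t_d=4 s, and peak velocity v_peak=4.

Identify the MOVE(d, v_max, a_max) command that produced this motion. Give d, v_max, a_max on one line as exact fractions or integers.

d=27 v_max=4 a_max=1

a_max = 4/4 = 1
d_a = ½·4·4 = 8; d_c = 4·11/4 = 11
d = 2·8 + 11 = 27
t_c = 11/4 > 0 so v_max = 4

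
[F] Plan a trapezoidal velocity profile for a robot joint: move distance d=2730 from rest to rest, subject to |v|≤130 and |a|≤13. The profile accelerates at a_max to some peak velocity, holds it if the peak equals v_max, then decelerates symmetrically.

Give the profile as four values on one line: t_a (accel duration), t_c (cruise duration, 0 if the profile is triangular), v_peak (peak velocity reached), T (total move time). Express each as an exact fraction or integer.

v_max²/a_max = 130²/13 = 1300
2730 ≥ 1300 so v_max reached
t_a = 130/13 = 10; v_peak = 130
d_cruise = 2730 − 1300 = 1430; t_c = 1430/130 = 11
T = 2·10 + 11 = 31

t_a=10 t_c=11 v_peak=130 T=31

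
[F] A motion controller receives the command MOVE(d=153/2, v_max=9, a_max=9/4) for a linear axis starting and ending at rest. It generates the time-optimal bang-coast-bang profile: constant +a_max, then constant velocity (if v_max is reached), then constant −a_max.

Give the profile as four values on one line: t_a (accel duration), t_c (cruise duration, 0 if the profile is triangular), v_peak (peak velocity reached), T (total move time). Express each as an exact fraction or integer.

t_a=4 t_c=9/2 v_peak=9 T=25/2

v_max²/a_max = 9²/(9/4) = 36
153/2 ≥ 36 so v_max reached
t_a = 9/(9/4) = 4; v_peak = 9
d_cruise = 153/2 − 36 = 81/2; t_c = (81/2)/9 = 9/2
T = 2·4 + 9/2 = 25/2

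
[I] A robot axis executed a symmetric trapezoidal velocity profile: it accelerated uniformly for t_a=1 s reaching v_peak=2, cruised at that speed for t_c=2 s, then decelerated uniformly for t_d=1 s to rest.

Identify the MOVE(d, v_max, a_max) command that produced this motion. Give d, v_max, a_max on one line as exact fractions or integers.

d=6 v_max=2 a_max=2

a_max = 2/1 = 2
d_a = ½·2·1 = 1; d_c = 2·2 = 4
d = 2·1 + 4 = 6
t_c = 2 > 0 → v_max = v_peak = 2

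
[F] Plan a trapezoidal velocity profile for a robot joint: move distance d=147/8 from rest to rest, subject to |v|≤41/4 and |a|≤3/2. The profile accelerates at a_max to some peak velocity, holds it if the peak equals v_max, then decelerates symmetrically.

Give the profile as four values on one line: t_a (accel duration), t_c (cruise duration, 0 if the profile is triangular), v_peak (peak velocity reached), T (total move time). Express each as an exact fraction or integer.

t_a=7/2 t_c=0 v_peak=21/4 T=7

v_max²/a_max = (41/4)²/(3/2) = 1681/24
147/8 < 1681/24 → triangular
v_peak = √(147/8·3/2) = √(441/16) = 21/4
t_a = (21/4)/(3/2) = 7/2; t_c = 0
T = 2·7/2 = 7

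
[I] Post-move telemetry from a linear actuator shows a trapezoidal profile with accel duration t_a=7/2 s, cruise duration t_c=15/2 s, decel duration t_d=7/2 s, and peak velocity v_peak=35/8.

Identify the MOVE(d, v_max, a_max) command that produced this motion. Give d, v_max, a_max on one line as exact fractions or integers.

d=385/8 v_max=35/8 a_max=5/4

a_max = (35/8)/(7/2) = 5/4
d_a = ½·35/8·7/2 = 245/32; d_c = 35/8·15/2 = 525/16
d = 2·245/32 + 525/16 = 385/8
t_c = 15/2 > 0 so v_max = 35/8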